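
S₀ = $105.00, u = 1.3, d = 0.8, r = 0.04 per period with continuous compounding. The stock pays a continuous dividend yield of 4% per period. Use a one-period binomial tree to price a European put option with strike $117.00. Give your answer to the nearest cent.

Per-period risk-free factor R = e^0.04 = 1.0408; dividend-adjusted growth = e^(0.04−0.04) = 1.0000.
Risk-neutral probability p = (1.0000 − 0.8)/(1.3 − 0.8) = 0.2000/0.5000 = 0.4000
Terminal stock prices: S_u = 136.5, S_d = 84
Terminal payoffs (K − S): max(-19.5, 0) = 0, max(33, 0) = 33
Node 0 (S = 105): V_0 = e^(−0.04)·[0.4000·0.0000 + 0.6000·33.0000] = 19.0236

$19.02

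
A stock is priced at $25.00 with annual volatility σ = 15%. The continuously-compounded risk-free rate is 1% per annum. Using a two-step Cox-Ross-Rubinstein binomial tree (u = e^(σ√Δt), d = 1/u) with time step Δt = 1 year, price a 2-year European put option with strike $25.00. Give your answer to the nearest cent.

CRR parameters: u = e^(σ√Δt) = e^(0.15·√1) = 1.1618, d = 1/u = 0.8607
Per-period rate: rΔt = 0.01·1 = 0.01, so R = e^0.01 = 1.0101
Risk-neutral probability p = (e^0.01 − 0.8607)/(1.1618 − 0.8607) = 0.1493/0.3011 = 0.4959
Terminal stock prices: S_uu = 33.75, S_ud = 25, S_dd = 18.52
Terminal payoffs (K − S): max(-8.746, 0) = 0, max(0, 0) = 0, max(6.48, 0) = 6.48
Node u (S = 29.05): V_u = e^(−0.01)·[0.4959·0.0000 + 0.5041·0.0000] = 0.0000
Node d (S = 21.52): V_d = e^(−0.01)·[0.4959·0.0000 + 0.5041·6.4795] = 3.2335
Node 0 (S = 25): V_0 = e^(−0.01)·[0.4959·0.0000 + 0.5041·3.2335] = 1.6137

$1.61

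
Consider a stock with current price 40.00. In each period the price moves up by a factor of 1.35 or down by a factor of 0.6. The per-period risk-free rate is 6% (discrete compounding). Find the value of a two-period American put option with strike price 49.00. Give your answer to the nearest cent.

Risk-neutral probability p = (1 + 0.06 − 0.6)/(1.35 − 0.6) = 0.4600/0.7500 = 0.6133
Terminal stock prices: S_uu = 72.9, S_ud = 32.4, S_dd = 14.4
Terminal payoffs (K − S): max(-23.9, 0) = 0, max(16.6, 0) = 16.6, max(34.6, 0) = 34.6
Node u (S = 54): continuation = 1/1.06·[0.6133·0.0000 + 0.3867·16.6000] = 6.0553; exercise value = 0.0000 ≤ continuation, so V_u = 6.0553
Node d (S = 24): continuation = 1/1.06·[0.6133·16.6000 + 0.3867·34.6000] = 22.2264; exercise value = 25.0000 > continuation, so V_d = 25.0000 (exercise)
Node 0 (S = 40): continuation = 1/1.06·[0.6133·6.0553 + 0.3867·25.0000] = 12.6232; exercise value = 9.0000 ≤ continuation, so V_0 = 12.6232

12.62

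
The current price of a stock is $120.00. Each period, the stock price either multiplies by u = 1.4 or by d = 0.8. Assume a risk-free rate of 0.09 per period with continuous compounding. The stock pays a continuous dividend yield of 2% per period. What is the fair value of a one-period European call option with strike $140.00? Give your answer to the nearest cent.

Per-period risk-free factor R = e^0.09 = 1.0942; dividend-adjusted growth = e^(0.09−0.02) = 1.0725.
Risk-neutral probability p = (1.0725 − 0.8)/(1.4 − 0.8) = 0.2725/0.6000 = 0.4542
Terminal stock prices: S_u = 168, S_d = 96
Terminal payoffs (S − K): max(28, 0) = 28, max(-44, 0) = 0
Node 0 (S = 120): V_0 = e^(−0.09)·[0.4542·28.0000 + 0.5458·0.0000] = 11.6225

$11.62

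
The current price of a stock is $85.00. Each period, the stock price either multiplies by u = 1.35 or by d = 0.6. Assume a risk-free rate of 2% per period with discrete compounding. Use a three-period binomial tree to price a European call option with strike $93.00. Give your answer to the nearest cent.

$19.22

Risk-neutral probability p = (1 + 0.02 − 0.6)/(1.35 − 0.6) = 0.4200/0.7500 = 0.5600
Terminal stock prices: S_uuu = 209.1, S_uud = 92.95, S_udd = 41.31, S_ddd = 18.36
Terminal payoffs (S − K): max(116.1, 0) = 116.1, max(-0.0525, 0) = 0, max(-51.69, 0) = 0, max(-74.64, 0) = 0
Node uu (S = 154.9): V_uu = 1/1.02·[0.5600·116.1319 + 0.4400·0.0000] = 63.7587
Node ud (S = 68.85): V_ud = 1/1.02·[0.5600·0.0000 + 0.4400·0.0000] = 0.0000
Node dd (S = 30.6): V_dd = 1/1.02·[0.5600·0.0000 + 0.4400·0.0000] = 0.0000
Node u (S = 114.8): V_u = 1/1.02·[0.5600·63.7587 + 0.4400·0.0000] = 35.0048
Node d (S = 51): V_d = 1/1.02·[0.5600·0.0000 + 0.4400·0.0000] = 0.0000
Node 0 (S = 85): V_0 = 1/1.02·[0.5600·35.0048 + 0.4400·0.0000] = 19.2183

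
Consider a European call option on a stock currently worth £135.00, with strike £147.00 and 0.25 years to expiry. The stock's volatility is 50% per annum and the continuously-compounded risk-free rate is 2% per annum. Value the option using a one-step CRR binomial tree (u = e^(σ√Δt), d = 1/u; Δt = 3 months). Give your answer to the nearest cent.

£11.74

CRR parameters: u = e^(σ√Δt) = e^(0.5·√0.25) = 1.2840, d = 1/u = 0.7788
Per-period rate: rΔt = 0.02·0.25 = 0.005, so R = e^0.005 = 1.0050
Risk-neutral probability p = (e^0.005 − 0.7788)/(1.2840 − 0.7788) = 0.2262/0.5052 = 0.4477
Terminal stock prices: S_u = 173.3, S_d = 105.1
Terminal payoffs (S − K): max(26.34, 0) = 26.34, max(-41.86, 0) = 0
Node 0 (S = 135): V_0 = e^(−0.005)·[0.4477·26.3434 + 0.5523·0.0000] = 11.7363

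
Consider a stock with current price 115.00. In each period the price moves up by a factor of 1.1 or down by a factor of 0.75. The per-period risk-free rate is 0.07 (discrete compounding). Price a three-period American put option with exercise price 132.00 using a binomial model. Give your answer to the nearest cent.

17.00

Risk-neutral probability p = (1 + 0.07 − 0.75)/(1.1 − 0.75) = 0.3200/0.3500 = 0.9143
Terminal stock prices: S_uuu = 153.1, S_uud = 104.4, S_udd = 71.16, S_ddd = 48.52
Terminal payoffs (K − S): max(-21.07, 0) = 0, max(27.64, 0) = 27.64, max(60.84, 0) = 60.84, max(83.48, 0) = 83.48
Node uu (S = 139.2): continuation = 1/1.07·[0.9143·0.0000 + 0.0857·27.6375] = 2.2140; exercise value = 0.0000 ≤ continuation, so V_uu = 2.2140
Node ud (S = 94.88): continuation = 1/1.07·[0.9143·27.6375 + 0.0857·60.8437] = 28.4895; exercise value = 37.1250 > continuation, so V_ud = 37.1250 (exercise)
Node dd (S = 64.69): continuation = 1/1.07·[0.9143·60.8437 + 0.0857·83.4844] = 58.6770; exercise value = 67.3125 > continuation, so V_dd = 67.3125 (exercise)
Node u (S = 126.5): continuation = 1/1.07·[0.9143·2.2140 + 0.0857·37.1250] = 4.8657; exercise value = 5.5000 > continuation, so V_u = 5.5000 (exercise)
Node d (S = 86.25): continuation = 1/1.07·[0.9143·37.1250 + 0.0857·67.3125] = 37.1145; exercise value = 45.7500 > continuation, so V_d = 45.7500 (exercise)
Node 0 (S = 115): continuation = 1/1.07·[0.9143·5.5000 + 0.0857·45.7500] = 8.3645; exercise value = 17.0000 > continuation, so V_0 = 17.0000 (exercise)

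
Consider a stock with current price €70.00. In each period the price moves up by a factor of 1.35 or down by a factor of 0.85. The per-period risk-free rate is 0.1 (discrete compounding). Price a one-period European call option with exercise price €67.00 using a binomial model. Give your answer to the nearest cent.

€12.50

Risk-neutral probability p = (1 + 0.1 − 0.85)/(1.35 − 0.85) = 0.2500/0.5000 = 0.5000
Terminal stock prices: S_u = 94.5, S_d = 59.5
Terminal payoffs (S − K): max(27.5, 0) = 27.5, max(-7.5, 0) = 0
Node 0 (S = 70): V_0 = 1/1.1·[0.5000·27.5000 + 0.5000·0.0000] = 12.5000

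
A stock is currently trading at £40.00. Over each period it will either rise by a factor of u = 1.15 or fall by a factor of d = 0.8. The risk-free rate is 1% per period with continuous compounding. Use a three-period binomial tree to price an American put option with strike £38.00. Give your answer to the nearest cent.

£3.54

Risk-neutral probability p = (e^0.01 − 0.8)/(1.15 − 0.8) = 0.2101/0.3500 = 0.6001
Terminal stock prices: S_uuu = 60.83, S_uud = 42.32, S_udd = 29.44, S_ddd = 20.48
Terminal payoffs (K − S): max(-22.83, 0) = 0, max(-4.32, 0) = 0, max(8.56, 0) = 8.56, max(17.52, 0) = 17.52
Node uu (S = 52.9): continuation = e^(−0.01)·[0.6001·0.0000 + 0.3999·0.0000] = 0.0000; exercise value = 0.0000 ≤ continuation, so V_uu = 0.0000
Node ud (S = 36.8): continuation = e^(−0.01)·[0.6001·0.0000 + 0.3999·8.5600] = 3.3887; exercise value = 1.2000 ≤ continuation, so V_ud = 3.3887
Node dd (S = 25.6): continuation = e^(−0.01)·[0.6001·8.5600 + 0.3999·17.5200] = 12.0219; exercise value = 12.4000 > continuation, so V_dd = 12.4000 (exercise)
Node u (S = 46): continuation = e^(−0.01)·[0.6001·0.0000 + 0.3999·3.3887] = 1.3415; exercise value = 0.0000 ≤ continuation, so V_u = 1.3415
Node d (S = 32): continuation = e^(−0.01)·[0.6001·3.3887 + 0.3999·12.4000] = 6.9224; exercise value = 6.0000 ≤ continuation, so V_d = 6.9224
Node 0 (S = 40): continuation = e^(−0.01)·[0.6001·1.3415 + 0.3999·6.9224] = 3.5375; exercise value = 0.0000 ≤ continuation, so V_0 = 3.5375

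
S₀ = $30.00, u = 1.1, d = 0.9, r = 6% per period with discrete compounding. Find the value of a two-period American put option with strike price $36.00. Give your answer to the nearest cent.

Risk-neutral probability p = (1 + 0.06 − 0.9)/(1.1 − 0.9) = 0.1600/0.2000 = 0.8000
Terminal stock prices: S_uu = 36.3, S_ud = 29.7, S_dd = 24.3
Terminal payoffs (K − S): max(-0.3, 0) = 0, max(6.3, 0) = 6.3, max(11.7, 0) = 11.7
Node u (S = 33): continuation = 1/1.06·[0.8000·0.0000 + 0.2000·6.3000] = 1.1887; exercise value = 3.0000 > continuation, so V_u = 3.0000 (exercise)
Node d (S = 27): continuation = 1/1.06·[0.8000·6.3000 + 0.2000·11.7000] = 6.9623; exercise value = 9.0000 > continuation, so V_d = 9.0000 (exercise)
Node 0 (S = 30): continuation = 1/1.06·[0.8000·3.0000 + 0.2000·9.0000] = 3.9623; exercise value = 6.0000 > continuation, so V_0 = 6.0000 (exercise)

$6.00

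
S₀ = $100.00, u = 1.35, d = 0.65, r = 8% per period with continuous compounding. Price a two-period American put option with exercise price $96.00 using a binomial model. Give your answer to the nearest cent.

$12.56

Risk-neutral probability p = (e^0.08 − 0.65)/(1.35 − 0.65) = 0.4333/0.7000 = 0.6190
Terminal stock prices: S_uu = 182.3, S_ud = 87.75, S_dd = 42.25
Terminal payoffs (K − S): max(-86.25, 0) = 0, max(8.25, 0) = 8.25, max(53.75, 0) = 53.75
Node u (S = 135): continuation = e^(−0.08)·[0.6190·0.0000 + 0.3810·8.2500] = 2.9017; exercise value = 0.0000 ≤ continuation, so V_u = 2.9017
Node d (S = 65): continuation = e^(−0.08)·[0.6190·8.2500 + 0.3810·53.7500] = 23.6192; exercise value = 31.0000 > continuation, so V_d = 31.0000 (exercise)
Node 0 (S = 100): continuation = e^(−0.08)·[0.6190·2.9017 + 0.3810·31.0000] = 12.5615; exercise value = 0.0000 ≤ continuation, so V_0 = 12.5615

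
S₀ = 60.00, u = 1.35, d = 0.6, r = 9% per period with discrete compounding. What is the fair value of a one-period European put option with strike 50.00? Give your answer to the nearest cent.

4.45

Risk-neutral probability p = (1 + 0.09 − 0.6)/(1.35 − 0.6) = 0.4900/0.7500 = 0.6533
Terminal stock prices: S_u = 81, S_d = 36
Terminal payoffs (K − S): max(-31, 0) = 0, max(14, 0) = 14
Node 0 (S = 60): V_0 = 1/1.09·[0.6533·0.0000 + 0.3467·14.0000] = 4.4526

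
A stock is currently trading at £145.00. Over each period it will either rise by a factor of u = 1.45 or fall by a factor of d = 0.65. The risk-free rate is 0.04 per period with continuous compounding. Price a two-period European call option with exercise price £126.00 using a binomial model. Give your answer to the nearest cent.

£44.32

Risk-neutral probability p = (e^0.04 − 0.65)/(1.45 − 0.65) = 0.3908/0.8000 = 0.4885
Terminal stock prices: S_uu = 304.9, S_ud = 136.7, S_dd = 61.26
Terminal payoffs (S − K): max(178.9, 0) = 178.9, max(10.66, 0) = 10.66, max(-64.74, 0) = 0
Node u (S = 210.2): V_u = e^(−0.04)·[0.4885·178.8625 + 0.5115·10.6625] = 89.1905
Node d (S = 94.25): V_d = e^(−0.04)·[0.4885·10.6625 + 0.5115·0.0000] = 5.0045
Node 0 (S = 145): V_0 = e^(−0.04)·[0.4885·89.1905 + 0.5115·5.0045] = 44.3217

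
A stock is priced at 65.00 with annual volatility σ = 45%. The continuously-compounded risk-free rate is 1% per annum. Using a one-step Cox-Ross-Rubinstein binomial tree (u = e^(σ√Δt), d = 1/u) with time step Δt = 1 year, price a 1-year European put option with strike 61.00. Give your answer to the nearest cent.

11.61

CRR parameters: u = e^(σ√Δt) = e^(0.45·√1) = 1.5683, d = 1/u = 0.6376
Per-period rate: rΔt = 0.01·1 = 0.01, so R = e^0.01 = 1.0101
Risk-neutral probability p = (e^0.01 − 0.6376)/(1.5683 − 0.6376) = 0.3724/0.9307 = 0.4002
Terminal stock prices: S_u = 101.9, S_d = 41.45
Terminal payoffs (K − S): max(-40.94, 0) = 0, max(19.55, 0) = 19.55
Node 0 (S = 65): V_0 = e^(−0.01)·[0.4002·0.0000 + 0.5998·19.5542] = 11.6127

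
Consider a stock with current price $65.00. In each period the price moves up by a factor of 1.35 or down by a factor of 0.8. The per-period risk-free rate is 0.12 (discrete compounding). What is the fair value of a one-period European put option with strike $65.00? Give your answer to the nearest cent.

Risk-neutral probability p = (1 + 0.12 − 0.8)/(1.35 − 0.8) = 0.3200/0.5500 = 0.5818
Terminal stock prices: S_u = 87.75, S_d = 52
Terminal payoffs (K − S): max(-22.75, 0) = 0, max(13, 0) = 13
Node 0 (S = 65): V_0 = 1/1.12·[0.5818·0.0000 + 0.4182·13.0000] = 4.8539

$4.85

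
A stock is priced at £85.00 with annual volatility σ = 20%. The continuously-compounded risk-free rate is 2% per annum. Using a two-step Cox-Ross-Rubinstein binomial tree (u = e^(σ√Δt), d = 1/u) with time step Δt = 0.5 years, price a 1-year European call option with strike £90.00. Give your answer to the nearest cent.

CRR parameters: u = e^(σ√Δt) = e^(0.2·√0.5) = 1.1519, d = 1/u = 0.8681
Per-period rate: rΔt = 0.02·0.5 = 0.01, so R = e^0.01 = 1.0101
Risk-neutral probability p = (e^0.01 − 0.8681)/(1.1519 − 0.8681) = 0.1419/0.2838 = 0.5001
Terminal stock prices: S_uu = 112.8, S_ud = 85, S_dd = 64.06
Terminal payoffs (S − K): max(22.79, 0) = 22.79, max(-5, 0) = 0, max(-25.94, 0) = 0
Node u (S = 97.91): V_u = e^(−0.01)·[0.5001·22.7862 + 0.4999·0.0000] = 11.2824
Node d (S = 73.79): V_d = e^(−0.01)·[0.5001·0.0000 + 0.4999·0.0000] = 0.0000
Node 0 (S = 85): V_0 = e^(−0.01)·[0.5001·11.2824 + 0.4999·0.0000] = 5.5864

£5.59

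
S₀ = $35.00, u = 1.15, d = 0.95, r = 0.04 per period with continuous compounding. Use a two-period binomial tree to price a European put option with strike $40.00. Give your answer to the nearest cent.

$3.12

Risk-neutral probability p = (e^0.04 − 0.95)/(1.15 − 0.95) = 0.0908/0.2000 = 0.4541
Terminal stock prices: S_uu = 46.29, S_ud = 38.24, S_dd = 31.59
Terminal payoffs (K − S): max(-6.287, 0) = 0, max(1.763, 0) = 1.763, max(8.413, 0) = 8.413
Node u (S = 40.25): V_u = e^(−0.04)·[0.4541·0.0000 + 0.5459·1.7625] = 0.9245
Node d (S = 33.25): V_d = e^(−0.04)·[0.4541·1.7625 + 0.5459·8.4125] = 5.1816
Node 0 (S = 35): V_0 = e^(−0.04)·[0.4541·0.9245 + 0.5459·5.1816] = 3.1213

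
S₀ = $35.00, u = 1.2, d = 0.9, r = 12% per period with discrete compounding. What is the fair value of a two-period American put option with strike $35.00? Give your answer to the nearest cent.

Risk-neutral probability p = (1 + 0.12 − 0.9)/(1.2 − 0.9) = 0.2200/0.3000 = 0.7333
Terminal stock prices: S_uu = 50.4, S_ud = 37.8, S_dd = 28.35
Terminal payoffs (K − S): max(-15.4, 0) = 0, max(-2.8, 0) = 0, max(6.65, 0) = 6.65
Node u (S = 42): continuation = 1/1.12·[0.7333·0.0000 + 0.2667·0.0000] = 0.0000; exercise value = 0.0000 ≤ continuation, so V_u = 0.0000
Node d (S = 31.5): continuation = 1/1.12·[0.7333·0.0000 + 0.2667·6.6500] = 1.5833; exercise value = 3.5000 > continuation, so V_d = 3.5000 (exercise)
Node 0 (S = 35): continuation = 1/1.12·[0.7333·0.0000 + 0.2667·3.5000] = 0.8333; exercise value = 0.0000 ≤ continuation, so V_0 = 0.8333

$0.83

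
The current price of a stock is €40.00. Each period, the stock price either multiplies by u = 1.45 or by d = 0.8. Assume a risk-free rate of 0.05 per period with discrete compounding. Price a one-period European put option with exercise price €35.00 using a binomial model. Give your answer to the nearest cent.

Risk-neutral probability p = (1 + 0.05 − 0.8)/(1.45 − 0.8) = 0.2500/0.6500 = 0.3846
Terminal stock prices: S_u = 58, S_d = 32
Terminal payoffs (K − S): max(-23, 0) = 0, max(3, 0) = 3
Node 0 (S = 40): V_0 = 1/1.05·[0.3846·0.0000 + 0.6154·3.0000] = 1.7582

€1.76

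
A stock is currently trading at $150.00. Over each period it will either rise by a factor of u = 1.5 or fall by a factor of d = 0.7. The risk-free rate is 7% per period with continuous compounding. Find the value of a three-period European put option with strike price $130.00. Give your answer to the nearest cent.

$16.10

Risk-neutral probability p = (e^0.07 − 0.7)/(1.5 − 0.7) = 0.3725/0.8000 = 0.4656
Terminal stock prices: S_uuu = 506.2, S_uud = 236.2, S_udd = 110.2, S_ddd = 51.45
Terminal payoffs (K − S): max(-376.2, 0) = 0, max(-106.2, 0) = 0, max(19.75, 0) = 19.75, max(78.55, 0) = 78.55
Node uu (S = 337.5): V_uu = e^(−0.07)·[0.4656·0.0000 + 0.5344·0.0000] = 0.0000
Node ud (S = 157.5): V_ud = e^(−0.07)·[0.4656·0.0000 + 0.5344·19.7500] = 9.8402
Node dd (S = 73.5): V_dd = e^(−0.07)·[0.4656·19.7500 + 0.5344·78.5500] = 47.7112
Node u (S = 225): V_u = e^(−0.07)·[0.4656·0.0000 + 0.5344·9.8402] = 4.9028
Node d (S = 105): V_d = e^(−0.07)·[0.4656·9.8402 + 0.5344·47.7112] = 28.0437
Node 0 (S = 150): V_0 = e^(−0.07)·[0.4656·4.9028 + 0.5344·28.0437] = 16.1010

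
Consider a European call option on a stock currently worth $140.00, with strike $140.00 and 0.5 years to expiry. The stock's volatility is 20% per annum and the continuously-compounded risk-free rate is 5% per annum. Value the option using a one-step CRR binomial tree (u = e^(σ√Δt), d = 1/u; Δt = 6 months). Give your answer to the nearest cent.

$11.49

CRR parameters: u = e^(σ√Δt) = e^(0.2·√0.5) = 1.1519, d = 1/u = 0.8681
Per-period rate: rΔt = 0.05·0.5 = 0.025, so R = e^0.025 = 1.0253
Risk-neutral probability p = (e^0.025 − 0.8681)/(1.1519 − 0.8681) = 0.1572/0.2838 = 0.5539
Terminal stock prices: S_u = 161.3, S_d = 121.5
Terminal payoffs (S − K): max(21.27, 0) = 21.27, max(-18.46, 0) = 0
Node 0 (S = 140): V_0 = e^(−0.025)·[0.5539·21.2674 + 0.4461·0.0000] = 11.4893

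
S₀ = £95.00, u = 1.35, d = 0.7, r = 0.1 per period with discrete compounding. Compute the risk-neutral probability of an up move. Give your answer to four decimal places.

p = 0.6154

Risk-neutral probability p = (1 + 0.1 − 0.7)/(1.35 − 0.7) = 0.4000/0.6500 = 0.6154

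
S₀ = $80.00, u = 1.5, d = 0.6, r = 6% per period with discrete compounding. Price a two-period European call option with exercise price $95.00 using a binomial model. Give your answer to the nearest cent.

$19.76

Risk-neutral probability p = (1 + 0.06 − 0.6)/(1.5 − 0.6) = 0.4600/0.9000 = 0.5111
Terminal stock prices: S_uu = 180, S_ud = 72, S_dd = 28.8
Terminal payoffs (S − K): max(85, 0) = 85, max(-23, 0) = 0, max(-66.2, 0) = 0
Node u (S = 120): V_u = 1/1.06·[0.5111·85.0000 + 0.4889·0.0000] = 40.9853
Node d (S = 48): V_d = 1/1.06·[0.5111·0.0000 + 0.4889·0.0000] = 0.0000
Node 0 (S = 80): V_0 = 1/1.06·[0.5111·40.9853 + 0.4889·0.0000] = 19.7623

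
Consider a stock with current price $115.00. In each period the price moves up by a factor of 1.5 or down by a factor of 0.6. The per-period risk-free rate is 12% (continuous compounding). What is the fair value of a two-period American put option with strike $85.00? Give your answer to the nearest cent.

Risk-neutral probability p = (e^0.12 − 0.6)/(1.5 − 0.6) = 0.5275/0.9000 = 0.5861
Terminal stock prices: S_uu = 258.8, S_ud = 103.5, S_dd = 41.4
Terminal payoffs (K − S): max(-173.8, 0) = 0, max(-18.5, 0) = 0, max(43.6, 0) = 43.6
Node u (S = 172.5): continuation = e^(−0.12)·[0.5861·0.0000 + 0.4139·0.0000] = 0.0000; exercise value = 0.0000 ≤ continuation, so V_u = 0.0000
Node d (S = 69): continuation = e^(−0.12)·[0.5861·0.0000 + 0.4139·43.6000] = 16.0051; exercise value = 16.0000 ≤ continuation, so V_d = 16.0051
Node 0 (S = 115): continuation = e^(−0.12)·[0.5861·0.0000 + 0.4139·16.0051] = 5.8753; exercise value = 0.0000 ≤ continuation, so V_0 = 5.8753

$5.88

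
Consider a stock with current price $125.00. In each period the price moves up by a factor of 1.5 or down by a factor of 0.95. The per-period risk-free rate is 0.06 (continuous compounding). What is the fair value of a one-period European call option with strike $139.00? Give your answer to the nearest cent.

$9.29

Risk-neutral probability p = (e^0.06 − 0.95)/(1.5 − 0.95) = 0.1118/0.5500 = 0.2033
Terminal stock prices: S_u = 187.5, S_d = 118.8
Terminal payoffs (S − K): max(48.5, 0) = 48.5, max(-20.25, 0) = 0
Node 0 (S = 125): V_0 = e^(−0.06)·[0.2033·48.5000 + 0.7967·0.0000] = 9.2876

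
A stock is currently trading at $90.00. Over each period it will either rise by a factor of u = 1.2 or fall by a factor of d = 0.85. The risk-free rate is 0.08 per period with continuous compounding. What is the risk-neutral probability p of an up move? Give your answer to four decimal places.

p = 0.6665

Risk-neutral probability p = (e^0.08 − 0.85)/(1.2 − 0.85) = 0.2333/0.3500 = 0.6665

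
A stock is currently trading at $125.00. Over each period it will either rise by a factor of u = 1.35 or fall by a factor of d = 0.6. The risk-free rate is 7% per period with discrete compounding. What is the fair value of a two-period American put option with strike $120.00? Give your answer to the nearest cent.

Risk-neutral probability p = (1 + 0.07 − 0.6)/(1.35 − 0.6) = 0.4700/0.7500 = 0.6267
Terminal stock prices: S_uu = 227.8, S_ud = 101.2, S_dd = 45
Terminal payoffs (K − S): max(-107.8, 0) = 0, max(18.75, 0) = 18.75, max(75, 0) = 75
Node u (S = 168.8): continuation = 1/1.07·[0.6267·0.0000 + 0.3733·18.7500] = 6.5421; exercise value = 0.0000 ≤ continuation, so V_u = 6.5421
Node d (S = 75): continuation = 1/1.07·[0.6267·18.7500 + 0.3733·75.0000] = 37.1495; exercise value = 45.0000 > continuation, so V_d = 45.0000 (exercise)
Node 0 (S = 125): continuation = 1/1.07·[0.6267·6.5421 + 0.3733·45.0000] = 19.5324; exercise value = 0.0000 ≤ continuation, so V_0 = 19.5324

$19.53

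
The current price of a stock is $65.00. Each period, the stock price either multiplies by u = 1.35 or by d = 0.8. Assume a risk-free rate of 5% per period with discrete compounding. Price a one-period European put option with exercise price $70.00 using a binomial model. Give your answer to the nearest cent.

$9.35

Risk-neutral probability p = (1 + 0.05 − 0.8)/(1.35 − 0.8) = 0.2500/0.5500 = 0.4545
Terminal stock prices: S_u = 87.75, S_d = 52
Terminal payoffs (K − S): max(-17.75, 0) = 0, max(18, 0) = 18
Node 0 (S = 65): V_0 = 1/1.05·[0.4545·0.0000 + 0.5455·18.0000] = 9.3506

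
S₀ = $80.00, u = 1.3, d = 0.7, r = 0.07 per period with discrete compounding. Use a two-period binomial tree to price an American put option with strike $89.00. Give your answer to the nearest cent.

$15.17

Risk-neutral probability p = (1 + 0.07 − 0.7)/(1.3 − 0.7) = 0.3700/0.6000 = 0.6167
Terminal stock prices: S_uu = 135.2, S_ud = 72.8, S_dd = 39.2
Terminal payoffs (K − S): max(-46.2, 0) = 0, max(16.2, 0) = 16.2, max(49.8, 0) = 49.8
Node u (S = 104): continuation = 1/1.07·[0.6167·0.0000 + 0.3833·16.2000] = 5.8037; exercise value = 0.0000 ≤ continuation, so V_u = 5.8037
Node d (S = 56): continuation = 1/1.07·[0.6167·16.2000 + 0.3833·49.8000] = 27.1776; exercise value = 33.0000 > continuation, so V_d = 33.0000 (exercise)
Node 0 (S = 80): continuation = 1/1.07·[0.6167·5.8037 + 0.3833·33.0000] = 15.1673; exercise value = 9.0000 ≤ continuation, so V_0 = 15.1673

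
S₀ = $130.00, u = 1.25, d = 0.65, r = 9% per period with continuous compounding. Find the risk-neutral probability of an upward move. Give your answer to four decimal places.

p = 0.7403

Risk-neutral probability p = (e^0.09 − 0.65)/(1.25 − 0.65) = 0.4442/0.6000 = 0.7403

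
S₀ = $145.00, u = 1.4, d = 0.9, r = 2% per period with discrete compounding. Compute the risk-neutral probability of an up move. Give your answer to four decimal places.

Risk-neutral probability p = (1 + 0.02 − 0.9)/(1.4 − 0.9) = 0.1200/0.5000 = 0.2400

p = 0.2400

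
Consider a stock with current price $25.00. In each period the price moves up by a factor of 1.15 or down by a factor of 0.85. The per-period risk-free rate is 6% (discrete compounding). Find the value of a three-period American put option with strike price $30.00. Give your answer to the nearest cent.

Risk-neutral probability p = (1 + 0.06 − 0.85)/(1.15 − 0.85) = 0.2100/0.3000 = 0.7000
Terminal stock prices: S_uuu = 38.02, S_uud = 28.1, S_udd = 20.77, S_ddd = 15.35
Terminal payoffs (K − S): max(-8.022, 0) = 0, max(1.897, 0) = 1.897, max(9.228, 0) = 9.228, max(14.65, 0) = 14.65
Node uu (S = 33.06): continuation = 1/1.06·[0.7000·0.0000 + 0.3000·1.8969] = 0.5369; exercise value = 0.0000 ≤ continuation, so V_uu = 0.5369
Node ud (S = 24.44): continuation = 1/1.06·[0.7000·1.8969 + 0.3000·9.2281] = 3.8644; exercise value = 5.5625 > continuation, so V_ud = 5.5625 (exercise)
Node dd (S = 18.06): continuation = 1/1.06·[0.7000·9.2281 + 0.3000·14.6469] = 10.2394; exercise value = 11.9375 > continuation, so V_dd = 11.9375 (exercise)
Node u (S = 28.75): continuation = 1/1.06·[0.7000·0.5369 + 0.3000·5.5625] = 1.9288; exercise value = 1.2500 ≤ continuation, so V_u = 1.9288
Node d (S = 21.25): continuation = 1/1.06·[0.7000·5.5625 + 0.3000·11.9375] = 7.0519; exercise value = 8.7500 > continuation, so V_d = 8.7500 (exercise)
Node 0 (S = 25): continuation = 1/1.06·[0.7000·1.9288 + 0.3000·8.7500] = 3.7502; exercise value = 5.0000 > continuation, so V_0 = 5.0000 (exercise)

$5.00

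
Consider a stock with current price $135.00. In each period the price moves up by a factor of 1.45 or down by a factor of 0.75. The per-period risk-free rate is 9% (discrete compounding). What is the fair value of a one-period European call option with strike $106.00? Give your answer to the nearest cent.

$39.99

Risk-neutral probability p = (1 + 0.09 − 0.75)/(1.45 − 0.75) = 0.3400/0.7000 = 0.4857
Terminal stock prices: S_u = 195.8, S_d = 101.2
Terminal payoffs (S − K): max(89.75, 0) = 89.75, max(-4.75, 0) = 0
Node 0 (S = 135): V_0 = 1/1.09·[0.4857·89.7500 + 0.5143·0.0000] = 39.9934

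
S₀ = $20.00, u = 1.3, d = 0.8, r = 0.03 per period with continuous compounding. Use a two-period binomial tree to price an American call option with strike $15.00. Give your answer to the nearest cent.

$6.48

Risk-neutral probability p = (e^0.03 − 0.8)/(1.3 − 0.8) = 0.2305/0.5000 = 0.4609
Terminal stock prices: S_uu = 33.8, S_ud = 20.8, S_dd = 12.8
Terminal payoffs (S − K): max(18.8, 0) = 18.8, max(5.8, 0) = 5.8, max(-2.2, 0) = 0
Node u (S = 26): continuation = e^(−0.03)·[0.4609·18.8000 + 0.5391·5.8000] = 11.4433; exercise value = 11.0000 ≤ continuation, so V_u = 11.4433
Node d (S = 16): continuation = e^(−0.03)·[0.4609·5.8000 + 0.5391·0.0000] = 2.5943; exercise value = 1.0000 ≤ continuation, so V_d = 2.5943
Node 0 (S = 20): continuation = e^(−0.03)·[0.4609·11.4433 + 0.5391·2.5943] = 6.4757; exercise value = 5.0000 ≤ continuation, so V_0 = 6.4757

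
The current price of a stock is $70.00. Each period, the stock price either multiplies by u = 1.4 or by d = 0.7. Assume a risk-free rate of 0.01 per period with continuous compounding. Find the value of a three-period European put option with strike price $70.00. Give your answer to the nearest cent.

Risk-neutral probability p = (e^0.01 − 0.7)/(1.4 − 0.7) = 0.3101/0.7000 = 0.4429
Terminal stock prices: S_uuu = 192.1, S_uud = 96.04, S_udd = 48.02, S_ddd = 24.01
Terminal payoffs (K − S): max(-122.1, 0) = 0, max(-26.04, 0) = 0, max(21.98, 0) = 21.98, max(45.99, 0) = 45.99
Node uu (S = 137.2): V_uu = e^(−0.01)·[0.4429·0.0000 + 0.5571·0.0000] = 0.0000
Node ud (S = 68.6): V_ud = e^(−0.01)·[0.4429·0.0000 + 0.5571·21.9800] = 12.1226
Node dd (S = 34.3): V_dd = e^(−0.01)·[0.4429·21.9800 + 0.5571·45.9900] = 35.0035
Node u (S = 98): V_u = e^(−0.01)·[0.4429·0.0000 + 0.5571·12.1226] = 6.6860
Node d (S = 49): V_d = e^(−0.01)·[0.4429·12.1226 + 0.5571·35.0035] = 24.6214
Node 0 (S = 70): V_0 = e^(−0.01)·[0.4429·6.6860 + 0.5571·24.6214] = 16.5113

$16.51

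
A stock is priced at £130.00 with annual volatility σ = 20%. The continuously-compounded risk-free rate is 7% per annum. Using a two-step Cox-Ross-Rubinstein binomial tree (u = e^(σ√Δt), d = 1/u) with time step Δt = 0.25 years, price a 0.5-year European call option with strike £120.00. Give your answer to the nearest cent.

£16.63

CRR parameters: u = e^(σ√Δt) = e^(0.2·√0.25) = 1.1052, d = 1/u = 0.9048
Per-period rate: rΔt = 0.07·0.25 = 0.0175, so R = e^0.0175 = 1.0177
Risk-neutral probability p = (e^0.0175 − 0.9048)/(1.1052 − 0.9048) = 0.1128/0.2003 = 0.5631
Terminal stock prices: S_uu = 158.8, S_ud = 130, S_dd = 106.4
Terminal payoffs (S − K): max(38.78, 0) = 38.78, max(10, 0) = 10, max(-13.57, 0) = 0
Node u (S = 143.7): V_u = e^(−0.0175)·[0.5631·38.7824 + 0.4369·10.0000] = 25.7540
Node d (S = 117.6): V_d = e^(−0.0175)·[0.5631·10.0000 + 0.4369·0.0000] = 5.5337
Node 0 (S = 130): V_0 = e^(−0.0175)·[0.5631·25.7540 + 0.4369·5.5337] = 16.6271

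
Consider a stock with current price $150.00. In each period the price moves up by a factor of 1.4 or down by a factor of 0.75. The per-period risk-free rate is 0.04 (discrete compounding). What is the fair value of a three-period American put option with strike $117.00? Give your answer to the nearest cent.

$9.25

Risk-neutral probability p = (1 + 0.04 − 0.75)/(1.4 − 0.75) = 0.2900/0.6500 = 0.4462
Terminal stock prices: S_uuu = 411.6, S_uud = 220.5, S_udd = 118.1, S_ddd = 63.28
Terminal payoffs (K − S): max(-294.6, 0) = 0, max(-103.5, 0) = 0, max(-1.125, 0) = 0, max(53.72, 0) = 53.72
Node uu (S = 294): continuation = 1/1.04·[0.4462·0.0000 + 0.5538·0.0000] = 0.0000; exercise value = 0.0000 ≤ continuation, so V_uu = 0.0000
Node ud (S = 157.5): continuation = 1/1.04·[0.4462·0.0000 + 0.5538·0.0000] = 0.0000; exercise value = 0.0000 ≤ continuation, so V_ud = 0.0000
Node dd (S = 84.38): continuation = 1/1.04·[0.4462·0.0000 + 0.5538·53.7188] = 28.6076; exercise value = 32.6250 > continuation, so V_dd = 32.6250 (exercise)
Node u (S = 210): continuation = 1/1.04·[0.4462·0.0000 + 0.5538·0.0000] = 0.0000; exercise value = 0.0000 ≤ continuation, so V_u = 0.0000
Node d (S = 112.5): continuation = 1/1.04·[0.4462·0.0000 + 0.5538·32.6250] = 17.3743; exercise value = 4.5000 ≤ continuation, so V_d = 17.3743
Node 0 (S = 150): continuation = 1/1.04·[0.4462·0.0000 + 0.5538·17.3743] = 9.2526; exercise value = 0.0000 ≤ continuation, so V_0 = 9.2526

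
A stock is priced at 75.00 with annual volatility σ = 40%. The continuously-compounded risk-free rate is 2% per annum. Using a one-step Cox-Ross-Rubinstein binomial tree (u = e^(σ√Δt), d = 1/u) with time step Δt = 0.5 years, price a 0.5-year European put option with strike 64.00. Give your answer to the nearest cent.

4.09

CRR parameters: u = e^(σ√Δt) = e^(0.4·√0.5) = 1.3269, d = 1/u = 0.7536
Per-period rate: rΔt = 0.02·0.5 = 0.01, so R = e^0.01 = 1.0101
Risk-neutral probability p = (e^0.01 − 0.7536)/(1.3269 − 0.7536) = 0.2564/0.5733 = 0.4473
Terminal stock prices: S_u = 99.52, S_d = 56.52
Terminal payoffs (K − S): max(-35.52, 0) = 0, max(7.477, 0) = 7.477
Node 0 (S = 75): V_0 = e^(−0.01)·[0.4473·0.0000 + 0.5527·7.4771] = 4.0916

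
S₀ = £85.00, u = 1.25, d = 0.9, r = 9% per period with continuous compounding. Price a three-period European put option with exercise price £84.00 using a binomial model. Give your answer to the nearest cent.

Risk-neutral probability p = (e^0.09 − 0.9)/(1.25 − 0.9) = 0.1942/0.3500 = 0.5548
Terminal stock prices: S_uuu = 166, S_uud = 119.5, S_udd = 86.06, S_ddd = 61.97
Terminal payoffs (K − S): max(-82.02, 0) = 0, max(-35.53, 0) = 0, max(-2.062, 0) = 0, max(22.03, 0) = 22.03
Node uu (S = 132.8): V_uu = e^(−0.09)·[0.5548·0.0000 + 0.4452·0.0000] = 0.0000
Node ud (S = 95.62): V_ud = e^(−0.09)·[0.5548·0.0000 + 0.4452·0.0000] = 0.0000
Node dd (S = 68.85): V_dd = e^(−0.09)·[0.5548·0.0000 + 0.4452·22.0350] = 8.9660
Node u (S = 106.2): V_u = e^(−0.09)·[0.5548·0.0000 + 0.4452·0.0000] = 0.0000
Node d (S = 76.5): V_d = e^(−0.09)·[0.5548·0.0000 + 0.4452·8.9660] = 3.6482
Node 0 (S = 85): V_0 = e^(−0.09)·[0.5548·0.0000 + 0.4452·3.6482] = 1.4845

£1.48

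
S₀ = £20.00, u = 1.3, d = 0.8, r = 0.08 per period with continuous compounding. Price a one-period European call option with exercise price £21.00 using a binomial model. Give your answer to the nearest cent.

Risk-neutral probability p = (e^0.08 − 0.8)/(1.3 − 0.8) = 0.2833/0.5000 = 0.5666
Terminal stock prices: S_u = 26, S_d = 16
Terminal payoffs (S − K): max(5, 0) = 5, max(-5, 0) = 0
Node 0 (S = 20): V_0 = e^(−0.08)·[0.5666·5.0000 + 0.4334·0.0000] = 2.6151

£2.62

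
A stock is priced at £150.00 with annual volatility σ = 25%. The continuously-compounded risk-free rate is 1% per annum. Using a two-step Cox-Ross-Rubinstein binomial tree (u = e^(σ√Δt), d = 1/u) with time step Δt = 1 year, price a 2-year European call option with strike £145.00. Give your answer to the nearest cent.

CRR parameters: u = e^(σ√Δt) = e^(0.25·√1) = 1.2840, d = 1/u = 0.7788
Per-period rate: rΔt = 0.01·1 = 0.01, so R = e^0.01 = 1.0101
Risk-neutral probability p = (e^0.01 − 0.7788)/(1.2840 − 0.7788) = 0.2312/0.5052 = 0.4577
Terminal stock prices: S_uu = 247.3, S_ud = 150, S_dd = 90.98
Terminal payoffs (S − K): max(102.3, 0) = 102.3, max(5, 0) = 5, max(-54.02, 0) = 0
Node u (S = 192.6): V_u = e^(−0.01)·[0.4577·102.3082 + 0.5423·5.0000] = 49.0466
Node d (S = 116.8): V_d = e^(−0.01)·[0.4577·5.0000 + 0.5423·0.0000] = 2.2658
Node 0 (S = 150): V_0 = e^(−0.01)·[0.4577·49.0466 + 0.5423·2.2658] = 23.4425

£23.44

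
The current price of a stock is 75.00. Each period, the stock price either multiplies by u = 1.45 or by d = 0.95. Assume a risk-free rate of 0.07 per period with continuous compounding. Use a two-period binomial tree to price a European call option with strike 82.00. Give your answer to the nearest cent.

10.80

Risk-neutral probability p = (e^0.07 − 0.95)/(1.45 − 0.95) = 0.1225/0.5000 = 0.2450
Terminal stock prices: S_uu = 157.7, S_ud = 103.3, S_dd = 67.69
Terminal payoffs (S − K): max(75.69, 0) = 75.69, max(21.31, 0) = 21.31, max(-14.31, 0) = 0
Node u (S = 108.8): V_u = e^(−0.07)·[0.2450·75.6875 + 0.7550·21.3125] = 32.2937
Node d (S = 71.25): V_d = e^(−0.07)·[0.2450·21.3125 + 0.7550·0.0000] = 4.8689
Node 0 (S = 75): V_0 = e^(−0.07)·[0.2450·32.2937 + 0.7550·4.8689] = 10.8050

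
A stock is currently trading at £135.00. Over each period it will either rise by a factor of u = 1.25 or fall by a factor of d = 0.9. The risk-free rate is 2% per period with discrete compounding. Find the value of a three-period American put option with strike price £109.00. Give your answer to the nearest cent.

£2.83

Risk-neutral probability p = (1 + 0.02 − 0.9)/(1.25 − 0.9) = 0.1200/0.3500 = 0.3429
Terminal stock prices: S_uuu = 263.7, S_uud = 189.8, S_udd = 136.7, S_ddd = 98.42
Terminal payoffs (K − S): max(-154.7, 0) = 0, max(-80.84, 0) = 0, max(-27.69, 0) = 0, max(10.58, 0) = 10.58
Node uu (S = 210.9): continuation = 1/1.02·[0.3429·0.0000 + 0.6571·0.0000] = 0.0000; exercise value = 0.0000 ≤ continuation, so V_uu = 0.0000
Node ud (S = 151.9): continuation = 1/1.02·[0.3429·0.0000 + 0.6571·0.0000] = 0.0000; exercise value = 0.0000 ≤ continuation, so V_ud = 0.0000
Node dd (S = 109.4): continuation = 1/1.02·[0.3429·0.0000 + 0.6571·10.5850] = 6.8195; exercise value = 0.0000 ≤ continuation, so V_dd = 6.8195
Node u (S = 168.8): continuation = 1/1.02·[0.3429·0.0000 + 0.6571·0.0000] = 0.0000; exercise value = 0.0000 ≤ continuation, so V_u = 0.0000
Node d (S = 121.5): continuation = 1/1.02·[0.3429·0.0000 + 0.6571·6.8195] = 4.3935; exercise value = 0.0000 ≤ continuation, so V_d = 4.3935
Node 0 (S = 135): continuation = 1/1.02·[0.3429·0.0000 + 0.6571·4.3935] = 2.8305; exercise value = 0.0000 ≤ continuation, so V_0 = 2.8305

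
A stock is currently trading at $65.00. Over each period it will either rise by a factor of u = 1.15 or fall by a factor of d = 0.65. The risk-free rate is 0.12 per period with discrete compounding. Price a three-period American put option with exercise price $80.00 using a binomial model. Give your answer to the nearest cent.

Risk-neutral probability p = (1 + 0.12 − 0.65)/(1.15 − 0.65) = 0.4700/0.5000 = 0.9400
Terminal stock prices: S_uuu = 98.86, S_uud = 55.88, S_udd = 31.58, S_ddd = 17.85
Terminal payoffs (K − S): max(-18.86, 0) = 0, max(24.12, 0) = 24.12, max(48.42, 0) = 48.42, max(62.15, 0) = 62.15
Node uu (S = 85.96): continuation = 1/1.12·[0.9400·0.0000 + 0.0600·24.1244] = 1.2924; exercise value = 0.0000 ≤ continuation, so V_uu = 1.2924
Node ud (S = 48.59): continuation = 1/1.12·[0.9400·24.1244 + 0.0600·48.4181] = 22.8411; exercise value = 31.4125 > continuation, so V_ud = 31.4125 (exercise)
Node dd (S = 27.46): continuation = 1/1.12·[0.9400·48.4181 + 0.0600·62.1494] = 43.9661; exercise value = 52.5375 > continuation, so V_dd = 52.5375 (exercise)
Node u (S = 74.75): continuation = 1/1.12·[0.9400·1.2924 + 0.0600·31.4125] = 2.7675; exercise value = 5.2500 > continuation, so V_u = 5.2500 (exercise)
Node d (S = 42.25): continuation = 1/1.12·[0.9400·31.4125 + 0.0600·52.5375] = 29.1786; exercise value = 37.7500 > continuation, so V_d = 37.7500 (exercise)
Node 0 (S = 65): continuation = 1/1.12·[0.9400·5.2500 + 0.0600·37.7500] = 6.4286; exercise value = 15.0000 > continuation, so V_0 = 15.0000 (exercise)

$15.00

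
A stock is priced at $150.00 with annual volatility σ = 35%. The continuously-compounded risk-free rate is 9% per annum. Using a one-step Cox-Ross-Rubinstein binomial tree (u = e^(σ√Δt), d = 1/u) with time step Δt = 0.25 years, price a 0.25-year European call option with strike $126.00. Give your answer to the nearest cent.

CRR parameters: u = e^(σ√Δt) = e^(0.35·√0.25) = 1.1912, d = 1/u = 0.8395
Per-period rate: rΔt = 0.09·0.25 = 0.0225, so R = e^0.0225 = 1.0228
Risk-neutral probability p = (e^0.0225 − 0.8395)/(1.1912 − 0.8395) = 0.1833/0.3518 = 0.5210
Terminal stock prices: S_u = 178.7, S_d = 125.9
Terminal payoffs (S − K): max(52.69, 0) = 52.69, max(-0.08145, 0) = 0
Node 0 (S = 150): V_0 = e^(−0.0225)·[0.5210·52.6869 + 0.4790·0.0000] = 26.8415

$26.84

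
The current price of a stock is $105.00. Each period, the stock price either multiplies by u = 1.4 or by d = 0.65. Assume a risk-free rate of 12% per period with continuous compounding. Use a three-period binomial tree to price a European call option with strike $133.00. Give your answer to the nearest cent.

Risk-neutral probability p = (e^0.12 − 0.65)/(1.4 − 0.65) = 0.4775/0.7500 = 0.6367
Terminal stock prices: S_uuu = 288.1, S_uud = 133.8, S_udd = 62.11, S_ddd = 28.84
Terminal payoffs (S − K): max(155.1, 0) = 155.1, max(0.77, 0) = 0.77, max(-70.89, 0) = 0, max(-104.2, 0) = 0
Node uu (S = 205.8): V_uu = e^(−0.12)·[0.6367·155.1200 + 0.3633·0.7700] = 87.8396
Node ud (S = 95.55): V_ud = e^(−0.12)·[0.6367·0.7700 + 0.3633·0.0000] = 0.4348
Node dd (S = 44.36): V_dd = e^(−0.12)·[0.6367·0.0000 + 0.3633·0.0000] = 0.0000
Node u (S = 147): V_u = e^(−0.12)·[0.6367·87.8396 + 0.3633·0.4348] = 49.7404
Node d (S = 68.25): V_d = e^(−0.12)·[0.6367·0.4348 + 0.3633·0.0000] = 0.2455
Node 0 (S = 105): V_0 = e^(−0.12)·[0.6367·49.7404 + 0.3633·0.2455] = 28.1660

$28.17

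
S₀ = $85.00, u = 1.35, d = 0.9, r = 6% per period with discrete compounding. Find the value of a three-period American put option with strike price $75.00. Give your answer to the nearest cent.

$2.93

Risk-neutral probability p = (1 + 0.06 − 0.9)/(1.35 − 0.9) = 0.1600/0.4500 = 0.3556
Terminal stock prices: S_uuu = 209.1, S_uud = 139.4, S_udd = 92.95, S_ddd = 61.97
Terminal payoffs (K − S): max(-134.1, 0) = 0, max(-64.42, 0) = 0, max(-17.95, 0) = 0, max(13.03, 0) = 13.03
Node uu (S = 154.9): continuation = 1/1.06·[0.3556·0.0000 + 0.6444·0.0000] = 0.0000; exercise value = 0.0000 ≤ continuation, so V_uu = 0.0000
Node ud (S = 103.3): continuation = 1/1.06·[0.3556·0.0000 + 0.6444·0.0000] = 0.0000; exercise value = 0.0000 ≤ continuation, so V_ud = 0.0000
Node dd (S = 68.85): continuation = 1/1.06·[0.3556·0.0000 + 0.6444·13.0350] = 7.9248; exercise value = 6.1500 ≤ continuation, so V_dd = 7.9248
Node u (S = 114.8): continuation = 1/1.06·[0.3556·0.0000 + 0.6444·0.0000] = 0.0000; exercise value = 0.0000 ≤ continuation, so V_u = 0.0000
Node d (S = 76.5): continuation = 1/1.06·[0.3556·0.0000 + 0.6444·7.9248] = 4.8180; exercise value = 0.0000 ≤ continuation, so V_d = 4.8180
Node 0 (S = 85): continuation = 1/1.06·[0.3556·0.0000 + 0.6444·4.8180] = 2.9292; exercise value = 0.0000 ≤ continuation, so V_0 = 2.9292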